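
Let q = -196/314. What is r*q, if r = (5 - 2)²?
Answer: -882/157 ≈ -5.6178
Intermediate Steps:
q = -98/157 (q = -196*1/314 = -98/157 ≈ -0.62420)
r = 9 (r = 3² = 9)
r*q = 9*(-98/157) = -882/157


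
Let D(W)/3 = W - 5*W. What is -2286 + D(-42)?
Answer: -1782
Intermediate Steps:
D(W) = -12*W (D(W) = 3*(W - 5*W) = 3*(-4*W) = -12*W)
-2286 + D(-42) = -2286 - 12*(-42) = -2286 + 504 = -1782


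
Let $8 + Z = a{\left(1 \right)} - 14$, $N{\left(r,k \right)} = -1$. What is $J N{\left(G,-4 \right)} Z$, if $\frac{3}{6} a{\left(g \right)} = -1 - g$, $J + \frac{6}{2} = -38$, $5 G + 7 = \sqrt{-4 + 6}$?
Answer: $-1066$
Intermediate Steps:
$G = - \frac{7}{5} + \frac{\sqrt{2}}{5}$ ($G = - \frac{7}{5} + \frac{\sqrt{-4 + 6}}{5} = - \frac{7}{5} + \frac{\sqrt{2}}{5} \approx -1.1172$)
$J = -41$ ($J = -3 - 38 = -41$)
$a{\left(g \right)} = -2 - 2 g$ ($a{\left(g \right)} = 2 \left(-1 - g\right) = -2 - 2 g$)
$Z = -26$ ($Z = -8 - 18 = -26$)
$J N{\left(G,-4 \right)} Z = \left(-41\right) \left(-1\right) \left(-26\right) = 41 \left(-26\right) = -1066$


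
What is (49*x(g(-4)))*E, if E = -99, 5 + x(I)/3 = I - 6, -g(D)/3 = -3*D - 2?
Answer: 596673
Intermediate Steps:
g(D) = 6 + 9*D (g(D) = -3*(-3*D - 2) = -3*(-2 - 3*D) = 6 + 9*D)
x(I) = -33 + 3*I (x(I) = -15 + 3*(I - 6) = -15 + 3*(-6 + I) = -15 + (-18 + 3*I) = -33 + 3*I)
(49*x(g(-4)))*E = (49*(-33 + 3*(6 + 9*(-4))))*(-99) = (49*(-33 + 3*(6 - 36)))*(-99) = (49*(-33 + 3*(-30)))*(-99) = (49*(-33 - 90))*(-99) = (49*(-123))*(-99) = -6027*(-99) = 596673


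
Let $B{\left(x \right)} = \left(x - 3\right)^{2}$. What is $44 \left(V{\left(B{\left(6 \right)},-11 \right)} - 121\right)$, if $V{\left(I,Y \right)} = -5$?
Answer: $-5544$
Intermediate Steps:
$B{\left(x \right)} = \left(-3 + x\right)^{2}$
$44 \left(V{\left(B{\left(6 \right)},-11 \right)} - 121\right) = 44 \left(-5 - 121\right) = 44 \left(-126\right) = -5544$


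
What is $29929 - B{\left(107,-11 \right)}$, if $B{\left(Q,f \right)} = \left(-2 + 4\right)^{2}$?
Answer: $29925$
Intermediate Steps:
$B{\left(Q,f \right)} = 4$ ($B{\left(Q,f \right)} = 2^{2} = 4$)
$29929 - B{\left(107,-11 \right)} = 29929 - 4 = 29925$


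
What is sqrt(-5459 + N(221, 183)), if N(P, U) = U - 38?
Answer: I*sqrt(5314) ≈ 72.897*I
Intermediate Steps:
N(P, U) = -38 + U
sqrt(-5459 + N(221, 183)) = sqrt(-5459 + (-38 + 183)) = sqrt(-5459 + 145) = sqrt(-5314) = I*sqrt(5314)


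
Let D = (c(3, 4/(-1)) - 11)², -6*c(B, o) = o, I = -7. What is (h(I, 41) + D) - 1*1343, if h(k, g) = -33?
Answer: -11423/9 ≈ -1269.2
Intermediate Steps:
c(B, o) = -o/6
D = 961/9 (D = (-2/(3*(-1)) - 11)² = (-2*(-1)/3 - 11)² = (-⅙*(-4) - 11)² = (⅔ - 11)² = (-31/3)² = 961/9 ≈ 106.78)
(h(I, 41) + D) - 1*1343 = (-33 + 961/9) - 1*1343 = 664/9 - 1343 = -11423/9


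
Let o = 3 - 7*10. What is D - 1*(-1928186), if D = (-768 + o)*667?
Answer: 1371241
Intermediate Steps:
o = -67 (o = 3 - 70 = -67)
D = -556945 (D = (-768 - 67)*667 = -835*667 = -556945)
D - 1*(-1928186) = -556945 - 1*(-1928186) = -556945 + 1928186 = 1371241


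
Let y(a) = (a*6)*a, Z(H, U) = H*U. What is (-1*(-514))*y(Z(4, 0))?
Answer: 0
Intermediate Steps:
y(a) = 6*a² (y(a) = (6*a)*a = 6*a²)
(-1*(-514))*y(Z(4, 0)) = (-1*(-514))*(6*(4*0)²) = 514*(6*0²) = 514*(6*0) = 514*0 = 0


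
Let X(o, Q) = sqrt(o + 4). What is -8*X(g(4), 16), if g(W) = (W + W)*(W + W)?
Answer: -16*sqrt(17) ≈ -65.970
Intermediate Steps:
g(W) = 4*W**2 (g(W) = (2*W)*(2*W) = 4*W**2)
X(o, Q) = sqrt(4 + o)
-8*X(g(4), 16) = -8*sqrt(4 + 4*4**2) = -8*sqrt(4 + 4*16) = -8*sqrt(4 + 64) = -16*sqrt(17)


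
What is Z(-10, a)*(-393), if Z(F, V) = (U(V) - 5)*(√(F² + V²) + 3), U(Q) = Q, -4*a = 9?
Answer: 604041/16 ≈ 37753.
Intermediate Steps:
a = -9/4 (a = -¼*9 = -9/4 ≈ -2.2500)
Z(F, V) = (-5 + V)*(3 + √(F² + V²)) (Z(F, V) = (V - 5)*(√(F² + V²) + 3) = (-5 + V)*(3 + √(F² + V²)))
Z(-10, a)*(-393) = (-15 - 5*√((-10)² + (-9/4)²) + 3*(-9/4) - 9*√((-10)² + (-9/4)²)/4)*(-393) = (-15 - 5*√(100 + 81/16) - 27/4 - 9*√(100 + 81/16)/4)*(-393) = (-15 - 5*√(1681/16) - 27/4 - 9*√(1681/16)/4)*(-393) = (-15 - 5*41/4 - 27/4 - 9/4*41/4)*(-393) = (-15 - 205/4 - 27/4 - 369/16)*(-393) = -1537/16*(-393) = 604041/16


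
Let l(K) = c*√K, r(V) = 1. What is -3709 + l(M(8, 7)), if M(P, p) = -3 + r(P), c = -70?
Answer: -3709 - 70*I*√2 ≈ -3709.0 - 98.995*I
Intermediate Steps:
M(P, p) = -2 (M(P, p) = -3 + 1 = -2)
l(K) = -70*√K
-3709 + l(M(8, 7)) = -3709 - 70*I*√2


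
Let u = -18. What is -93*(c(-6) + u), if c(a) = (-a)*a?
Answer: 5022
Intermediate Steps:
c(a) = -a²
-93*(c(-6) + u) = -93*(-1*(-6)² - 18) = -93*(-1*36 - 18) = -93*(-36 - 18) = -93*(-54) = 5022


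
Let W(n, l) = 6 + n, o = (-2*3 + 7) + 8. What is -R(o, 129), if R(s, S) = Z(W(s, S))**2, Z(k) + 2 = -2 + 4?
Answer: 0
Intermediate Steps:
o = 9 (o = (-6 + 7) + 8 = 1 + 8 = 9)
Z(k) = 0 (Z(k) = -2 + (-2 + 4) = -2 + 2 = 0)
R(s, S) = 0 (R(s, S) = 0**2 = 0)
-R(o, 129) = -1*0 = 0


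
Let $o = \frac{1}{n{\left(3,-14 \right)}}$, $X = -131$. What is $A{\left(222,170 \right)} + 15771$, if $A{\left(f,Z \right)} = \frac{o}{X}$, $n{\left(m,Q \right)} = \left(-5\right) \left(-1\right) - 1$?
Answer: $\frac{8264003}{524} \approx 15771.0$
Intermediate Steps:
$n{\left(m,Q \right)} = 4$ ($n{\left(m,Q \right)} = 5 - 1 = 4$)
$o = \frac{1}{4} \approx 0.25$
$A{\left(f,Z \right)} = - \frac{1}{524}$ ($A{\left(f,Z \right)} = \frac{1}{4 \left(-131\right)} = \frac{1}{4} \left(- \frac{1}{131}\right) = - \frac{1}{524}$)
$A{\left(222,170 \right)} + 15771 = - \frac{1}{524} + 15771 = \frac{8264003}{524}$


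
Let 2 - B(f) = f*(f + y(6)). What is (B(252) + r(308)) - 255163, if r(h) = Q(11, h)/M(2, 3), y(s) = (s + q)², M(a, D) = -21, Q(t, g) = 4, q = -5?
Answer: -6697261/21 ≈ -3.1892e+5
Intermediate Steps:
y(s) = (-5 + s)² (y(s) = (s - 5)² = (-5 + s)²)
r(h) = -4/21 (r(h) = 4/(-21) = 4*(-1/21) = -4/21)
B(f) = 2 - f*(1 + f) (B(f) = 2 - f*(f + (-5 + 6)²) = 2 - f*(f + 1²) = 2 - f*(f + 1) = 2 - f*(1 + f))
(B(252) + r(308)) - 255163 = ((2 - 1*252 - 1*252²) - 4/21) - 255163 = ((2 - 252 - 1*63504) - 4/21) - 255163 = ((2 - 252 - 63504) - 4/21) - 255163 = (-63754 - 4/21) - 255163 = -1338838/21 - 255163 = -6697261/21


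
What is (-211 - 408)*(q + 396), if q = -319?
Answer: -47663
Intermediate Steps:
(-211 - 408)*(q + 396) = (-211 - 408)*(-319 + 396) = -619*77 = -47663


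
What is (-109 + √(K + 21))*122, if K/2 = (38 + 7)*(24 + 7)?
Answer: -13298 + 122*√2811 ≈ -6829.7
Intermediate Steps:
K = 2790 (K = 2*((38 + 7)*(24 + 7)) = 2*(45*31) = 2*1395 = 2790)
(-109 + √(K + 21))*122 = (-109 + √(2790 + 21))*122 = (-109 + √2811)*122 = -13298 + 122*√2811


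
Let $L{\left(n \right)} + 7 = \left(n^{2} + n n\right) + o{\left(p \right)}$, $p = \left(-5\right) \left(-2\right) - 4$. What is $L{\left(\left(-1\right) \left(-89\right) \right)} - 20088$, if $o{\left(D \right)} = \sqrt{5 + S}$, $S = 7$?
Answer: $-4253 + 2 \sqrt{3} \approx -4249.5$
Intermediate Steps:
$p = 6$ ($p = 10 - 4 = 6$)
$o{\left(D \right)} = 2 \sqrt{3}$ ($o{\left(D \right)} = \sqrt{5 + 7} = \sqrt{12} = 2 \sqrt{3}$)
$L{\left(n \right)} = -7 + 2 \sqrt{3} + 2 n^{2}$ ($L{\left(n \right)} = -7 + \left(\left(n^{2} + n n\right) + 2 \sqrt{3}\right) = -7 + \left(\left(n^{2} + n^{2}\right) + 2 \sqrt{3}\right) = -7 + \left(2 n^{2} + 2 \sqrt{3}\right) = -7 + \left(2 \sqrt{3} + 2 n^{2}\right) = -7 + 2 \sqrt{3} + 2 n^{2}$)
$L{\left(\left(-1\right) \left(-89\right) \right)} - 20088 = \left(-7 + 2 \sqrt{3} + 2 \left(\left(-1\right) \left(-89\right)\right)^{2}\right) - 20088 = \left(-7 + 2 \sqrt{3} + 2 \cdot 89^{2}\right) - 20088 = \left(-7 + 2 \sqrt{3} + 2 \cdot 7921\right) - 20088 = \left(-7 + 2 \sqrt{3} + 15842\right) - 20088 = \left(15835 + 2 \sqrt{3}\right) - 20088 = -4253 + 2 \sqrt{3}$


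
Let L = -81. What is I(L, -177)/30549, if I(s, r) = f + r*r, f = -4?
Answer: 31325/30549 ≈ 1.0254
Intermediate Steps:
I(s, r) = -4 + r² (I(s, r) = -4 + r*r = -4 + r²)
I(L, -177)/30549 = (-4 + (-177)²)/30549 = (-4 + 31329)*(1/30549) = 31325*(1/30549) = 31325/30549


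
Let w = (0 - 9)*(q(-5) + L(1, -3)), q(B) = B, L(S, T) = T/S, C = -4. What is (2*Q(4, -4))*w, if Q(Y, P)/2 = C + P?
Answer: -2304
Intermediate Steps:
w = 72 (w = (0 - 9)*(-5 - 3/1) = -9*(-5 - 3*1) = -9*(-5 - 3) = -9*(-8) = 72)
Q(Y, P) = -8 + 2*P (Q(Y, P) = 2*(-4 + P) = -8 + 2*P)
(2*Q(4, -4))*w = (2*(-8 + 2*(-4)))*72 = (2*(-8 - 8))*72 = (2*(-16))*72 = -32*72 = -2304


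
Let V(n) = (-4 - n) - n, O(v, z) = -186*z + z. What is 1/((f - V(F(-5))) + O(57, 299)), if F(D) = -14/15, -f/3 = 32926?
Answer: -15/2311363 ≈ -6.4897e-6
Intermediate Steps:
f = -98778 (f = -3*32926 = -98778)
F(D) = -14/15 (F(D) = -14*1/15 = -14/15)
O(v, z) = -185*z
V(n) = -4 - 2*n
1/((f - V(F(-5))) + O(57, 299)) = 1/((-98778 - (-4 - 2*(-14/15))) - 185*299) = 1/((-98778 - (-4 + 28/15)) - 55315) = 1/((-98778 - 1*(-32/15)) - 55315) = 1/((-98778 + 32/15) - 55315) = 1/(-1481638/15 - 55315) = 1/(-2311363/15) = -15/2311363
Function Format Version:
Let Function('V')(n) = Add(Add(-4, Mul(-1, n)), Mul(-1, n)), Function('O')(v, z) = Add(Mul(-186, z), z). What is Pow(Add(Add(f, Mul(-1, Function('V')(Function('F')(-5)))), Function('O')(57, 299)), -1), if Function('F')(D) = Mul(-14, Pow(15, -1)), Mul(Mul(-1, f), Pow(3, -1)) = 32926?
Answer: Rational(-15, 2311363) ≈ -6.4897e-6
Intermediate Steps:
f = -98778 (f = Mul(-3, 32926) = -98778)
Function('F')(D) = Rational(-14, 15) (Function('F')(D) = Mul(-14, Rational(1, 15)) = Rational(-14, 15))
Function('O')(v, z) = Mul(-185, z)
Function('V')(n) = Add(-4, Mul(-2, n))
Pow(Add(Add(f, Mul(-1, Function('V')(Function('F')(-5)))), Function('O')(57, 299)), -1) = Pow(Add(Add(-98778, Mul(-1, Add(-4, Mul(-2, Rational(-14, 15))))), Mul(-185, 299)), -1) = Pow(Add(Add(-98778, Mul(-1, Add(-4, Rational(28, 15)))), -55315), -1) = Pow(Add(Add(-98778, Mul(-1, Rational(-32, 15))), -55315), -1) = Pow(Add(Add(-98778, Rational(32, 15)), -55315), -1) = Pow(Add(Rational(-1481638, 15), -55315), -1) = Pow(Rational(-2311363, 15), -1) = Rational(-15, 2311363)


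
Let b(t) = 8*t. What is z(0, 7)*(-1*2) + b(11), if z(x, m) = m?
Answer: 74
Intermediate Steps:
z(0, 7)*(-1*2) + b(11) = 7*(-1*2) + 8*11 = 7*(-2) + 88 = -14 + 88 = 74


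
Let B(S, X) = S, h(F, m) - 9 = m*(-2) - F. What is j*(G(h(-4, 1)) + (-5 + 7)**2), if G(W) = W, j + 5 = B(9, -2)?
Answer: 60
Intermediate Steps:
h(F, m) = 9 - F - 2*m (h(F, m) = 9 + (m*(-2) - F) = 9 + (-2*m - F) = 9 + (-F - 2*m) = 9 - F - 2*m)
j = 4 (j = -5 + 9 = 4)
j*(G(h(-4, 1)) + (-5 + 7)**2) = 4*((9 - 1*(-4) - 2*1) + (-5 + 7)**2) = 4*((9 + 4 - 2) + 2**2) = 4*(11 + 4) = 4*15 = 60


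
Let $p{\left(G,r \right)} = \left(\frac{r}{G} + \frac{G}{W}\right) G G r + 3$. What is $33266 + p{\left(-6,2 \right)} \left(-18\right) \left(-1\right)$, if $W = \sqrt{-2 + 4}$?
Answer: $32888 - 3888 \sqrt{2} \approx 27390.0$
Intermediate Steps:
$W = \sqrt{2} \approx 1.4142$
$p{\left(G,r \right)} = 3 + r G^{2} \left(\frac{r}{G} + \frac{G \sqrt{2}}{2}\right)$ ($p{\left(G,r \right)} = \left(\frac{r}{G} + \frac{G}{\sqrt{2}}\right) G G r + 3 = \left(\frac{r}{G} + G \frac{\sqrt{2}}{2}\right) G G r + 3 = \left(\frac{r}{G} + \frac{G \sqrt{2}}{2}\right) G G r + 3 = G \left(\frac{r}{G} + \frac{G \sqrt{2}}{2}\right) G r + 3 = G^{2} \left(\frac{r}{G} + \frac{G \sqrt{2}}{2}\right) r + 3 = r G^{2} \left(\frac{r}{G} + \frac{G \sqrt{2}}{2}\right) + 3 = 3 + r G^{2} \left(\frac{r}{G} + \frac{G \sqrt{2}}{2}\right)$)
$33266 + p{\left(-6,2 \right)} \left(-18\right) \left(-1\right) = 33266 + \left(3 - 6 \cdot 2^{2} + \frac{1}{2} \cdot 2 \sqrt{2} \left(-6\right)^{3}\right) \left(-18\right) \left(-1\right) = 33266 + \left(3 - 24 + \frac{1}{2} \cdot 2 \sqrt{2} \left(-216\right)\right) \left(-18\right) \left(-1\right) = 33266 + \left(3 - 24 - 216 \sqrt{2}\right) \left(-18\right) \left(-1\right) = 33266 + \left(-21 - 216 \sqrt{2}\right) \left(-18\right) \left(-1\right) = 33266 + \left(378 + 3888 \sqrt{2}\right) \left(-1\right) = 33266 - \left(378 + 3888 \sqrt{2}\right) = 32888 - 3888 \sqrt{2}$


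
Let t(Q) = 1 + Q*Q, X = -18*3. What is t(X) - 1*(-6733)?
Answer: 9650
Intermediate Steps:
X = -54
t(Q) = 1 + Q**2
t(X) - 1*(-6733) = (1 + (-54)**2) - 1*(-6733) = (1 + 2916) + 6733 = 2917 + 6733 = 9650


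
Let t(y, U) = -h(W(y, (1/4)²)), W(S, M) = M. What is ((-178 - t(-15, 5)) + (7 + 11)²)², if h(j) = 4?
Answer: 22500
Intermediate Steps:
t(y, U) = -4 (t(y, U) = -1*4 = -4)
((-178 - t(-15, 5)) + (7 + 11)²)² = ((-178 - 1*(-4)) + (7 + 11)²)² = ((-178 + 4) + 18²)² = (-174 + 324)² = 150² = 22500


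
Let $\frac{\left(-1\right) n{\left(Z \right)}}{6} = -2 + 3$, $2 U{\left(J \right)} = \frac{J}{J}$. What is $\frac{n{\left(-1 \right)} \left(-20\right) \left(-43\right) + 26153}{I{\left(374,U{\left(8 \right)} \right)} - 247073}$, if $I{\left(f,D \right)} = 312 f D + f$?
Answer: $- \frac{20993}{188355} \approx -0.11145$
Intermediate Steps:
$U{\left(J \right)} = \frac{1}{2}$ ($U{\left(J \right)} = \frac{J \frac{1}{J}}{2} = \frac{1}{2} \cdot 1 = \frac{1}{2}$)
$I{\left(f,D \right)} = f + 312 D f$ ($I{\left(f,D \right)} = 312 D f + f = f + 312 D f$)
$n{\left(Z \right)} = -6$ ($n{\left(Z \right)} = - 6 \left(-2 + 3\right) = \left(-6\right) 1 = -6$)
$\frac{n{\left(-1 \right)} \left(-20\right) \left(-43\right) + 26153}{I{\left(374,U{\left(8 \right)} \right)} - 247073} = \frac{\left(-6\right) \left(-20\right) \left(-43\right) + 26153}{374 \left(1 + 312 \cdot \frac{1}{2}\right) - 247073} = \frac{120 \left(-43\right) + 26153}{374 \left(1 + 156\right) - 247073} = \frac{-5160 + 26153}{374 \cdot 157 - 247073} = \frac{20993}{58718 - 247073} = \frac{20993}{-188355} = 20993 \left(- \frac{1}{188355}\right) = - \frac{20993}{188355}$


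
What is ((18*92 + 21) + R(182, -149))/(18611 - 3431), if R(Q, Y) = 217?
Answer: 947/7590 ≈ 0.12477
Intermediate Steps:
((18*92 + 21) + R(182, -149))/(18611 - 3431) = ((18*92 + 21) + 217)/(18611 - 3431) = ((1656 + 21) + 217)/15180 = (1677 + 217)*(1/15180) = 1894*(1/15180) = 947/7590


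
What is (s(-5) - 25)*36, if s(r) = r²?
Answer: 0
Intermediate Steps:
(s(-5) - 25)*36 = ((-5)² - 25)*36 = (25 - 25)*36 = 0*36 = 0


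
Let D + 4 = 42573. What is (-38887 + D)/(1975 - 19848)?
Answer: -3682/17873 ≈ -0.20601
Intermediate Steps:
D = 42569 (D = -4 + 42573 = 42569)
(-38887 + D)/(1975 - 19848) = (-38887 + 42569)/(1975 - 19848) = 3682/(-17873) = 3682*(-1/17873) = -3682/17873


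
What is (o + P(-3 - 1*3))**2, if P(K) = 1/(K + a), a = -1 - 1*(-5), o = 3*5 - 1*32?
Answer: 1225/4 ≈ 306.25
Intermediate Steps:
o = -17 (o = 15 - 32 = -17)
a = 4 (a = -1 + 5 = 4)
P(K) = 1/(4 + K) (P(K) = 1/(K + 4) = 1/(4 + K))
(o + P(-3 - 1*3))**2 = (-17 + 1/(4 + (-3 - 1*3)))**2 = (-17 + 1/(4 + (-3 - 3)))**2 = (-17 + 1/(4 - 6))**2 = (-17 + 1/(-2))**2 = (-17 - 1/2)**2 = (-35/2)**2 = 1225/4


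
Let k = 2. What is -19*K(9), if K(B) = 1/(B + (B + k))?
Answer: -19/20 ≈ -0.95000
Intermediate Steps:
K(B) = 1/(2 + 2*B) (K(B) = 1/(B + (B + 2)) = 1/(B + (2 + B)) = 1/(2 + 2*B))
-19*K(9) = -19/(2*(1 + 9)) = -19/(2*10) = -19*1/20 = -19/20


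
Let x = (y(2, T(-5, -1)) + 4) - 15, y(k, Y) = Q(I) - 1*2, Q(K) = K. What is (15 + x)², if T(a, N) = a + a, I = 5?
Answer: 49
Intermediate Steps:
T(a, N) = 2*a
y(k, Y) = 3 (y(k, Y) = 5 - 1*2 = 5 - 2 = 3)
x = -8 (x = (3 + 4) - 15 = 7 - 15 = -8)
(15 + x)² = (15 - 8)² = 7² = 49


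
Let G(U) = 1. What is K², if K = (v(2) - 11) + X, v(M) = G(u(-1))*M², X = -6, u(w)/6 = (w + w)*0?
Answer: 169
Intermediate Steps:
u(w) = 0 (u(w) = 6*((w + w)*0) = 6*((2*w)*0) = 6*0 = 0)
v(M) = M² (v(M) = 1*M² = M²)
K = -13 (K = (2² - 11) - 6 = (4 - 11) - 6 = -7 - 6 = -13)
K² = (-13)² = 169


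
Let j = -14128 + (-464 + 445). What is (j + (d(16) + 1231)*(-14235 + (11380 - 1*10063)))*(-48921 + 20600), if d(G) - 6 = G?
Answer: 458811556721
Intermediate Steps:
d(G) = 6 + G
j = -14147 (j = -14128 - 19 = -14147)
(j + (d(16) + 1231)*(-14235 + (11380 - 1*10063)))*(-48921 + 20600) = (-14147 + ((6 + 16) + 1231)*(-14235 + (11380 - 1*10063)))*(-48921 + 20600) = (-14147 + (22 + 1231)*(-14235 + (11380 - 10063)))*(-28321) = (-14147 + 1253*(-14235 + 1317))*(-28321) = (-14147 + 1253*(-12918))*(-28321) = (-14147 - 16186254)*(-28321) = -16200401*(-28321) = 458811556721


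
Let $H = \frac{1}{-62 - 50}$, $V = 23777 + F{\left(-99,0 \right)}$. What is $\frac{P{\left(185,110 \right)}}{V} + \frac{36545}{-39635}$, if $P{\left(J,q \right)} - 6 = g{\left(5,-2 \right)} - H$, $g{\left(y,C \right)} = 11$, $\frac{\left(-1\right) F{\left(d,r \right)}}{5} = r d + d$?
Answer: $- \frac{19854152441}{21549264128} \approx -0.92134$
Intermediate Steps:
$F{\left(d,r \right)} = - 5 d - 5 d r$ ($F{\left(d,r \right)} = - 5 \left(r d + d\right) = - 5 \left(d r + d\right) = - 5 \left(d + d r\right) = - 5 d - 5 d r$)
$V = 24272$ ($V = 23777 - - 495 \left(1 + 0\right) = 23777 - \left(-495\right) 1 = 23777 + 495 = 24272$)
$H = - \frac{1}{112}$ ($H = \frac{1}{-112} = - \frac{1}{112} \approx -0.0089286$)
$P{\left(J,q \right)} = \frac{1905}{112}$ ($P{\left(J,q \right)} = 6 + \left(11 - - \frac{1}{112}\right) = 6 + \left(11 + \frac{1}{112}\right) = 6 + \frac{1233}{112} = \frac{1905}{112}$)
$\frac{P{\left(185,110 \right)}}{V} + \frac{36545}{-39635} = \frac{1905}{112 \cdot 24272} + \frac{36545}{-39635} = \frac{1905}{112} \cdot \frac{1}{24272} + 36545 \left(- \frac{1}{39635}\right) = \frac{1905}{2718464} - \frac{7309}{7927} = - \frac{19854152441}{21549264128}$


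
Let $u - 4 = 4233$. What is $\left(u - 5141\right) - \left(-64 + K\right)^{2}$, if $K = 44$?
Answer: $-1304$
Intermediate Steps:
$u = 4237$ ($u = 4 + 4233 = 4237$)
$\left(u - 5141\right) - \left(-64 + K\right)^{2} = \left(4237 - 5141\right) - \left(-64 + 44\right)^{2} = \left(4237 - 5141\right) - \left(-20\right)^{2} = -904 - 400 = -1304$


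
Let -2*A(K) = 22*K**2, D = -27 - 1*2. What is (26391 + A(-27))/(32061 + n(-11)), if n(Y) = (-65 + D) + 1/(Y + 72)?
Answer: 93391/162499 ≈ 0.57472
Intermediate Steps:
D = -29 (D = -27 - 2 = -29)
A(K) = -11*K**2
n(Y) = -94 + 1/(72 + Y) (n(Y) = (-65 - 29) + 1/(Y + 72) = -94 + 1/(72 + Y))
(26391 + A(-27))/(32061 + n(-11)) = (26391 - 11*(-27)**2)/(32061 + (-6767 - 94*(-11))/(72 - 11)) = (26391 - 11*729)/(32061 + (-6767 + 1034)/61) = (26391 - 8019)/(32061 + (1/61)*(-5733)) = 18372/(32061 - 5733/61) = 18372/(1949988/61) = 18372*(61/1949988) = 93391/162499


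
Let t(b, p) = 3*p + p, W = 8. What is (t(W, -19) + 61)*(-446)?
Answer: 6690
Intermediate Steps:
t(b, p) = 4*p
(t(W, -19) + 61)*(-446) = (4*(-19) + 61)*(-446) = (-76 + 61)*(-446) = -15*(-446) = 6690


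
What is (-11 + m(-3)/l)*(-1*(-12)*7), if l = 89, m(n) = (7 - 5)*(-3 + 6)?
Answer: -81732/89 ≈ -918.34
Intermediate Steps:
m(n) = 6 (m(n) = 2*3 = 6)
(-11 + m(-3)/l)*(-1*(-12)*7) = (-11 + 6/89)*(-1*(-12)*7) = (-11 + 6*(1/89))*(12*7) = (-11 + 6/89)*84 = -973/89*84 = -81732/89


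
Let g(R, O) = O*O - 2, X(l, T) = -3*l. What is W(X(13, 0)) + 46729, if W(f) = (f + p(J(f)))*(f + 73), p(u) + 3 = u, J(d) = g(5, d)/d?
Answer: 1715093/39 ≈ 43977.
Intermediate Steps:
g(R, O) = -2 + O**2 (g(R, O) = O**2 - 2 = -2 + O**2)
J(d) = (-2 + d**2)/d
p(u) = -3 + u
W(f) = (73 + f)*(-3 - 2/f + 2*f) (W(f) = (f + (-3 + (f - 2/f)))*(f + 73) = (f + (-3 + f - 2/f))*(73 + f) = (-3 - 2/f + 2*f)*(73 + f) = (73 + f)*(-3 - 2/f + 2*f))
W(X(13, 0)) + 46729 = (-221 - 146/((-3*13)) + 2*(-3*13)**2 + 143*(-3*13)) + 46729 = (-221 - 146/(-39) + 2*(-39)**2 + 143*(-39)) + 46729 = (-221 - 146*(-1/39) + 2*1521 - 5577) + 46729 = (-221 + 146/39 + 3042 - 5577) + 46729 = -107338/39 + 46729 = 1715093/39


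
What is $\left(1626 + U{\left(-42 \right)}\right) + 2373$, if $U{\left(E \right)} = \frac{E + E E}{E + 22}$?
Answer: $\frac{39129}{10} \approx 3912.9$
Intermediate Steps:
$U{\left(E \right)} = \frac{E + E^{2}}{22 + E}$
$\left(1626 + U{\left(-42 \right)}\right) + 2373 = \left(1626 - \frac{42 \left(1 - 42\right)}{22 - 42}\right) + 2373 = \left(1626 - 42 \frac{1}{-20} \left(-41\right)\right) + 2373 = \left(1626 - \left(- \frac{21}{10}\right) \left(-41\right)\right) + 2373 = \left(1626 - \frac{861}{10}\right) + 2373 = \frac{15399}{10} + 2373 = \frac{39129}{10}$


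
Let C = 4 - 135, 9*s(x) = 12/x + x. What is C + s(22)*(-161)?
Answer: -52897/99 ≈ -534.31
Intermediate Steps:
s(x) = x/9 + 4/(3*x) (s(x) = (12/x + x)/9 = (x + 12/x)/9 = x/9 + 4/(3*x))
C = -131
C + s(22)*(-161) = -131 + ((1/9)*(12 + 22**2)/22)*(-161) = -131 + ((1/9)*(1/22)*(12 + 484))*(-161) = -131 + ((1/9)*(1/22)*496)*(-161) = -131 + (248/99)*(-161) = -131 - 39928/99 = -52897/99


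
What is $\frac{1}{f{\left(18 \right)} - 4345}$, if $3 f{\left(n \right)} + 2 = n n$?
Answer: $- \frac{3}{12713} \approx -0.00023598$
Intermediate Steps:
$f{\left(n \right)} = - \frac{2}{3} + \frac{n^{2}}{3}$ ($f{\left(n \right)} = - \frac{2}{3} + \frac{n n}{3} = - \frac{2}{3} + \frac{n^{2}}{3}$)
$\frac{1}{f{\left(18 \right)} - 4345} = \frac{1}{\left(- \frac{2}{3} + \frac{18^{2}}{3}\right) - 4345} = \frac{1}{\left(- \frac{2}{3} + \frac{1}{3} \cdot 324\right) - 4345} = \frac{1}{\left(- \frac{2}{3} + 108\right) - 4345} = \frac{1}{\frac{322}{3} - 4345} = \frac{1}{- \frac{12713}{3}} = - \frac{3}{12713}$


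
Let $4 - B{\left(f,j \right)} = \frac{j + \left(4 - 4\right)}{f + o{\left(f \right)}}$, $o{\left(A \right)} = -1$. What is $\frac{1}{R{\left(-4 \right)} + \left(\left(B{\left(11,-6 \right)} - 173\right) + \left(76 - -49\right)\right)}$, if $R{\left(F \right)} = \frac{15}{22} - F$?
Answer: $- \frac{110}{4259} \approx -0.025828$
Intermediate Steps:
$R{\left(F \right)} = \frac{15}{22} - F$ ($R{\left(F \right)} = 15 \cdot \frac{1}{22} - F = \frac{15}{22} - F$)
$B{\left(f,j \right)} = 4 - \frac{j}{-1 + f}$ ($B{\left(f,j \right)} = 4 - \frac{j + \left(4 - 4\right)}{f - 1} = 4 - \frac{j + 0}{-1 + f} = 4 - \frac{j}{-1 + f}$)
$\frac{1}{R{\left(-4 \right)} + \left(\left(B{\left(11,-6 \right)} - 173\right) + \left(76 - -49\right)\right)} = \frac{1}{\left(\frac{15}{22} - -4\right) + \left(\left(\frac{-4 - -6 + 4 \cdot 11}{-1 + 11} - 173\right) + \left(76 - -49\right)\right)} = \frac{1}{\left(\frac{15}{22} + 4\right) + \left(\left(\frac{-4 + 6 + 44}{10} - 173\right) + \left(76 + 49\right)\right)} = \frac{1}{\frac{103}{22} + \left(\left(\frac{1}{10} \cdot 46 - 173\right) + 125\right)} = \frac{1}{\frac{103}{22} + \left(\left(\frac{23}{5} - 173\right) + 125\right)} = \frac{1}{\frac{103}{22} + \left(- \frac{842}{5} + 125\right)} = \frac{1}{\frac{103}{22} - \frac{217}{5}} = \frac{1}{- \frac{4259}{110}} = - \frac{110}{4259}$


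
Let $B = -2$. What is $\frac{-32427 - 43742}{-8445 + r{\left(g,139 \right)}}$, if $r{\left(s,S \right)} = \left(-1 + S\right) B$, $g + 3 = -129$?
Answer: $\frac{76169}{8721} \approx 8.734$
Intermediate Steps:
$g = -132$ ($g = -3 - 129 = -132$)
$r{\left(s,S \right)} = 2 - 2 S$ ($r{\left(s,S \right)} = \left(-1 + S\right) \left(-2\right) = 2 - 2 S$)
$\frac{-32427 - 43742}{-8445 + r{\left(g,139 \right)}} = \frac{-32427 - 43742}{-8445 + \left(2 - 278\right)} = - \frac{76169}{-8445 + \left(2 - 278\right)} = - \frac{76169}{-8445 - 276} = - \frac{76169}{-8721} = \left(-76169\right) \left(- \frac{1}{8721}\right) = \frac{76169}{8721}$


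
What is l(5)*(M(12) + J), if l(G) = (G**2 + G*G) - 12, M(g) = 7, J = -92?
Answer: -3230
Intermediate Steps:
l(G) = -12 + 2*G**2 (l(G) = (G**2 + G**2) - 12 = 2*G**2 - 12 = -12 + 2*G**2)
l(5)*(M(12) + J) = (-12 + 2*5**2)*(7 - 92) = (-12 + 2*25)*(-85) = (-12 + 50)*(-85) = 38*(-85) = -3230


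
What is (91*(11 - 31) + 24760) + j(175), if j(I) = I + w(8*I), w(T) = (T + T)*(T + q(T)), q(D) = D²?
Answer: 5491943115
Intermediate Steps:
w(T) = 2*T*(T + T²) (w(T) = (T + T)*(T + T²) = (2*T)*(T + T²) = 2*T*(T + T²))
j(I) = I + 128*I²*(1 + 8*I) (j(I) = I + 2*(8*I)²*(1 + 8*I) = I + 2*(64*I²)*(1 + 8*I) = I + 128*I²*(1 + 8*I))
(91*(11 - 31) + 24760) + j(175) = (91*(11 - 31) + 24760) + 175*(1 + 128*175*(1 + 8*175)) = (91*(-20) + 24760) + 175*(1 + 128*175*(1 + 1400)) = (-1820 + 24760) + 175*(1 + 128*175*1401) = 22940 + 175*(1 + 31382400) = 22940 + 175*31382401 = 22940 + 5491920175 = 5491943115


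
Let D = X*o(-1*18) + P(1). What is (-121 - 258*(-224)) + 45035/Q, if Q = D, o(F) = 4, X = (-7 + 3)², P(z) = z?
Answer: 758730/13 ≈ 58364.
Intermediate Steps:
X = 16 (X = (-4)² = 16)
D = 65 (D = 16*4 + 1 = 64 + 1 = 65)
Q = 65
(-121 - 258*(-224)) + 45035/Q = (-121 - 258*(-224)) + 45035/65 = (-121 + 57792) + 45035*(1/65) = 57671 + 9007/13 = 758730/13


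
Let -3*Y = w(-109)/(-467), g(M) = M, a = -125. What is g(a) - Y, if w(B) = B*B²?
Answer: 1119904/1401 ≈ 799.36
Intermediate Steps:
w(B) = B³
Y = -1295029/1401 (Y = -(-109)³/(3*(-467)) = -(-1295029)*(-1)/(3*467) = -⅓*1295029/467 = -1295029/1401 ≈ -924.36)
g(a) - Y = -125 - 1*(-1295029/1401) = -125 + 1295029/1401 = 1119904/1401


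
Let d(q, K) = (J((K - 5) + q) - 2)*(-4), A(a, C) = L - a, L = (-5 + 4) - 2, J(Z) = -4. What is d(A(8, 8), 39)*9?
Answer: 216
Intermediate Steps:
L = -3 (L = -1 - 2 = -3)
A(a, C) = -3 - a
d(q, K) = 24 (d(q, K) = (-4 - 2)*(-4) = -6*(-4) = 24)
d(A(8, 8), 39)*9 = 24*9 = 216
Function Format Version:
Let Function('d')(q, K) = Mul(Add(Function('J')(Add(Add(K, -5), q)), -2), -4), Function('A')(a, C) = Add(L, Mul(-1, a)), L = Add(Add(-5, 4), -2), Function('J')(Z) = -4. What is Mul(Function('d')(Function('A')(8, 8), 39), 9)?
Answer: 216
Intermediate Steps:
L = -3 (L = Add(-1, -2) = -3)
Function('A')(a, C) = Add(-3, Mul(-1, a))
Function('d')(q, K) = 24 (Function('d')(q, K) = Mul(Add(-4, -2), -4) = Mul(-6, -4) = 24)
Mul(Function('d')(Function('A')(8, 8), 39), 9) = Mul(24, 9) = 216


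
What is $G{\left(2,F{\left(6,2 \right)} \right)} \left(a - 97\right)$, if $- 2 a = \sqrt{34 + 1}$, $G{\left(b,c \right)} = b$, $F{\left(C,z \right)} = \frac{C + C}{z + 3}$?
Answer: $-194 - \sqrt{35} \approx -199.92$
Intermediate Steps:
$F{\left(C,z \right)} = \frac{2 C}{3 + z}$
$a = - \frac{\sqrt{35}}{2}$ ($a = - \frac{\sqrt{34 + 1}}{2} = - \frac{\sqrt{35}}{2} \approx -2.958$)
$G{\left(2,F{\left(6,2 \right)} \right)} \left(a - 97\right) = 2 \left(- \frac{\sqrt{35}}{2} - 97\right) = 2 \left(-97 - \frac{\sqrt{35}}{2}\right) = -194 - \sqrt{35}$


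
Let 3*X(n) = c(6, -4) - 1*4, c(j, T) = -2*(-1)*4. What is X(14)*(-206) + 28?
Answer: -740/3 ≈ -246.67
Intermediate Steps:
c(j, T) = 8 (c(j, T) = 2*4 = 8)
X(n) = 4/3 (X(n) = (8 - 1*4)/3 = (8 - 4)/3 = (⅓)*4 = 4/3)
X(14)*(-206) + 28 = (4/3)*(-206) + 28 = -824/3 + 28 = -740/3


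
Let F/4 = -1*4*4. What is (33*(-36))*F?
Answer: 76032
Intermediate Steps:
F = -64 (F = 4*(-1*4*4) = 4*(-4*4) = 4*(-16) = -64)
(33*(-36))*F = (33*(-36))*(-64) = -1188*(-64) = 76032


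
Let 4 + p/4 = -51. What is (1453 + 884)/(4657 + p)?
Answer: 779/1479 ≈ 0.52671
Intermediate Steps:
p = -220 (p = -16 + 4*(-51) = -16 - 204 = -220)
(1453 + 884)/(4657 + p) = (1453 + 884)/(4657 - 220) = 2337/4437 = 2337*(1/4437) = 779/1479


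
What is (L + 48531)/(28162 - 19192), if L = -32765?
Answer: 7883/4485 ≈ 1.7576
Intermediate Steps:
(L + 48531)/(28162 - 19192) = (-32765 + 48531)/(28162 - 19192) = 15766/8970 = 15766*(1/8970) = 7883/4485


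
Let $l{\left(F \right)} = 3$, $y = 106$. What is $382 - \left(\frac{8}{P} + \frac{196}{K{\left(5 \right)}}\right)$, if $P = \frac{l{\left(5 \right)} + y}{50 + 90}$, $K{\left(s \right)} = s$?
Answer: $\frac{181226}{545} \approx 332.52$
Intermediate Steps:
$P = \frac{109}{140}$ ($P = \frac{3 + 106}{50 + 90} = \frac{109}{140} \approx 0.77857$)
$382 - \left(\frac{8}{P} + \frac{196}{K{\left(5 \right)}}\right) = 382 - \left(\frac{8}{\frac{109}{140}} + \frac{196}{5}\right) = 382 - \left(8 \cdot \frac{140}{109} + 196 \cdot \frac{1}{5}\right) = 382 - \left(\frac{1120}{109} + \frac{196}{5}\right) = 382 - \frac{26964}{545} = \frac{181226}{545}$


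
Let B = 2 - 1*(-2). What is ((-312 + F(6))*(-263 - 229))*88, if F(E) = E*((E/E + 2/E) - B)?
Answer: 14201088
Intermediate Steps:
B = 4 (B = 2 + 2 = 4)
F(E) = E*(-3 + 2/E) (F(E) = E*((E/E + 2/E) - 1*4) = E*((1 + 2/E) - 4) = E*(-3 + 2/E))
((-312 + F(6))*(-263 - 229))*88 = ((-312 + (2 - 3*6))*(-263 - 229))*88 = ((-312 + (2 - 18))*(-492))*88 = ((-312 - 16)*(-492))*88 = -328*(-492)*88 = 161376*88 = 14201088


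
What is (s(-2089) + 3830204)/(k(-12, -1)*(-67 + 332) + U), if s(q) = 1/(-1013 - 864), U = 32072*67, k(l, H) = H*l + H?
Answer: 7189292907/4038814103 ≈ 1.7801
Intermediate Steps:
k(l, H) = H + H*l
U = 2148824
s(q) = -1/1877 (s(q) = 1/(-1877) = -1/1877)
(s(-2089) + 3830204)/(k(-12, -1)*(-67 + 332) + U) = (-1/1877 + 3830204)/((-(1 - 12))*(-67 + 332) + 2148824) = 7189292907/(1877*(-1*(-11)*265 + 2148824)) = 7189292907/(1877*(11*265 + 2148824)) = 7189292907/(1877*(2915 + 2148824)) = (7189292907/1877)/2151739 = (7189292907/1877)*(1/2151739) = 7189292907/4038814103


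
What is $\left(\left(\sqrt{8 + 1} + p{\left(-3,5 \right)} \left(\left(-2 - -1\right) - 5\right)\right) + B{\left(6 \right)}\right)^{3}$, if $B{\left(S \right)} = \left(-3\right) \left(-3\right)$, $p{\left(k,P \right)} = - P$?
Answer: $74088$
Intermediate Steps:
$B{\left(S \right)} = 9$
$\left(\left(\sqrt{8 + 1} + p{\left(-3,5 \right)} \left(\left(-2 - -1\right) - 5\right)\right) + B{\left(6 \right)}\right)^{3} = \left(\left(\sqrt{8 + 1} + \left(-1\right) 5 \left(\left(-2 - -1\right) - 5\right)\right) + 9\right)^{3} = \left(\left(\sqrt{9} - 5 \left(\left(-2 + 1\right) - 5\right)\right) + 9\right)^{3} = \left(\left(3 - 5 \left(-1 - 5\right)\right) + 9\right)^{3} = \left(\left(3 - -30\right) + 9\right)^{3} = \left(\left(3 + 30\right) + 9\right)^{3} = \left(33 + 9\right)^{3} = 42^{3} = 74088$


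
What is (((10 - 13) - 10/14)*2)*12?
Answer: -624/7 ≈ -89.143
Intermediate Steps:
(((10 - 13) - 10/14)*2)*12 = ((-3 - 10*1/14)*2)*12 = ((-3 - 5/7)*2)*12 = -26/7*2*12 = -52/7*12 = -624/7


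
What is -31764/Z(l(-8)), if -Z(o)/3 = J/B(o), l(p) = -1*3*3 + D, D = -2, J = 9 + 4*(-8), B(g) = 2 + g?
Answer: 95292/23 ≈ 4143.1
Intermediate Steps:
J = -23 (J = 9 - 32 = -23)
l(p) = -11 (l(p) = -1*3*3 - 2 = -3*3 - 2 = -9 - 2 = -11)
Z(o) = 69/(2 + o) (Z(o) = -(-69)/(2 + o) = 69/(2 + o))
-31764/Z(l(-8)) = -31764/(69/(2 - 11)) = -31764/(69/(-9)) = -31764/(69*(-⅑)) = -31764/(-23/3) = -31764*(-3/23) = 95292/23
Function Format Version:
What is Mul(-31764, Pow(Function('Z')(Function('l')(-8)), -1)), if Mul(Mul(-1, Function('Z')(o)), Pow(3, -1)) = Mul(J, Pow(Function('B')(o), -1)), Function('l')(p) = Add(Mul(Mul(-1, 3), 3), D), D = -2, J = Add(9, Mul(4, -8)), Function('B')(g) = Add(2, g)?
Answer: Rational(95292, 23) ≈ 4143.1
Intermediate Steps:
J = -23 (J = Add(9, -32) = -23)
Function('l')(p) = -11 (Function('l')(p) = Add(Mul(Mul(-1, 3), 3), -2) = Add(Mul(-3, 3), -2) = Add(-9, -2) = -11)
Function('Z')(o) = Mul(69, Pow(Add(2, o), -1)) (Function('Z')(o) = Mul(-3, Mul(-23, Pow(Add(2, o), -1))) = Mul(69, Pow(Add(2, o), -1)))
Mul(-31764, Pow(Function('Z')(Function('l')(-8)), -1)) = Mul(-31764, Pow(Mul(69, Pow(Add(2, -11), -1)), -1)) = Mul(-31764, Pow(Mul(69, Pow(-9, -1)), -1)) = Mul(-31764, Pow(Mul(69, Rational(-1, 9)), -1)) = Mul(-31764, Pow(Rational(-23, 3), -1)) = Mul(-31764, Rational(-3, 23)) = Rational(95292, 23)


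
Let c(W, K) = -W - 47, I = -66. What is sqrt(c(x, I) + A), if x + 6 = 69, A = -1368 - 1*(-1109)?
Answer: 3*I*sqrt(41) ≈ 19.209*I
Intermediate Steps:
A = -259 (A = -1368 + 1109 = -259)
x = 63 (x = -6 + 69 = 63)
c(W, K) = -47 - W
sqrt(c(x, I) + A) = sqrt((-47 - 1*63) - 259) = sqrt((-47 - 63) - 259) = sqrt(-110 - 259) = sqrt(-369) = 3*I*sqrt(41)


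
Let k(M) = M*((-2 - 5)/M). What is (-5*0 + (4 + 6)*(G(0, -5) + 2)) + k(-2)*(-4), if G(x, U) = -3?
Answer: 18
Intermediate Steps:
k(M) = -7 (k(M) = M*(-7/M) = -7)
(-5*0 + (4 + 6)*(G(0, -5) + 2)) + k(-2)*(-4) = (-5*0 + (4 + 6)*(-3 + 2)) - 7*(-4) = (0 + 10*(-1)) + 28 = (0 - 10) + 28 = -10 + 28 = 18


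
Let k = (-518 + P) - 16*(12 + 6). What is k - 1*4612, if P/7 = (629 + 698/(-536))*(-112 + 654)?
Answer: 318393019/134 ≈ 2.3761e+6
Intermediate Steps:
P = 319119031/134 (P = 7*((629 + 698/(-536))*(-112 + 654)) = 7*((629 + 698*(-1/536))*542) = 7*((629 - 349/268)*542) = 7*((168223/268)*542) = 7*(45588433/134) = 319119031/134 ≈ 2.3815e+6)
k = 319011027/134 (k = (-518 + 319119031/134) - 16*(12 + 6) = 319049619/134 - 16*18 = 319049619/134 - 288 = 319011027/134 ≈ 2.3807e+6)
k - 1*4612 = 319011027/134 - 1*4612 = 319011027/134 - 4612 = 318393019/134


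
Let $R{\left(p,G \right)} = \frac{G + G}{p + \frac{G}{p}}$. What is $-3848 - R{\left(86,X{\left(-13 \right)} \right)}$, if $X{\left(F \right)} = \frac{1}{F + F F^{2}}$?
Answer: $- \frac{62896171660}{16345159} \approx -3848.0$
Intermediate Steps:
$X{\left(F \right)} = \frac{1}{F + F^{3}}$
$R{\left(p,G \right)} = \frac{2 G}{p + \frac{G}{p}}$
$-3848 - R{\left(86,X{\left(-13 \right)} \right)} = -3848 - 2 \frac{1}{-13 + \left(-13\right)^{3}} \cdot 86 \frac{1}{\frac{1}{-13 + \left(-13\right)^{3}} + 86^{2}} = -3848 - 2 \frac{1}{-13 - 2197} \cdot 86 \frac{1}{\frac{1}{-13 - 2197} + 7396} = -3848 - 2 \frac{1}{-2210} \cdot 86 \frac{1}{\frac{1}{-2210} + 7396} = -3848 - 2 \left(- \frac{1}{2210}\right) 86 \frac{1}{- \frac{1}{2210} + 7396} = -3848 - 2 \left(- \frac{1}{2210}\right) 86 \frac{1}{\frac{16345159}{2210}} = -3848 - 2 \left(- \frac{1}{2210}\right) 86 \cdot \frac{2210}{16345159} = -3848 - - \frac{172}{16345159} = -3848 + \frac{172}{16345159} = - \frac{62896171660}{16345159}$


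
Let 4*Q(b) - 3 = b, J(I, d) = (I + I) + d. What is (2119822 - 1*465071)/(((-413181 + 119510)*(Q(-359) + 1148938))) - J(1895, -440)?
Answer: -161462168261343/48197662097 ≈ -3350.0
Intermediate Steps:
J(I, d) = d + 2*I (J(I, d) = 2*I + d = d + 2*I)
Q(b) = ¾ + b/4
(2119822 - 1*465071)/(((-413181 + 119510)*(Q(-359) + 1148938))) - J(1895, -440) = (2119822 - 1*465071)/(((-413181 + 119510)*((¾ + (¼)*(-359)) + 1148938))) - (-440 + 2*1895) = (2119822 - 465071)/((-293671*((¾ - 359/4) + 1148938))) - (-440 + 3790) = 1654751/((-293671*(-89 + 1148938))) - 1*3350 = 1654751/((-293671*1148849)) - 3350 = 1654751/(-337383634679) - 3350 = 1654751*(-1/337383634679) - 3350 = -236393/48197662097 - 3350 = -161462168261343/48197662097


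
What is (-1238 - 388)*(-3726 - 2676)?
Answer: 10409652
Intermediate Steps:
(-1238 - 388)*(-3726 - 2676) = -1626*(-6402) = 10409652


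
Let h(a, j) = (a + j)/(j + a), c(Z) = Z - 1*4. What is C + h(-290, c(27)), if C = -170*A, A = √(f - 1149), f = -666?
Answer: 1 - 1870*I*√15 ≈ 1.0 - 7242.5*I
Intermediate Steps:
c(Z) = -4 + Z (c(Z) = Z - 4 = -4 + Z)
h(a, j) = 1 (h(a, j) = (a + j)/(a + j) = 1)
A = 11*I*√15 (A = √(-666 - 1149) = √(-1815) = 11*I*√15 ≈ 42.603*I)
C = -1870*I*√15 ≈ -7242.5*I
C + h(-290, c(27)) = -1870*I*√15 + 1 = 1 - 1870*I*√15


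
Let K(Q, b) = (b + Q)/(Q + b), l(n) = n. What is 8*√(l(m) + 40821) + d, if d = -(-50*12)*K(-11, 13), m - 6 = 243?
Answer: 600 + 296*√30 ≈ 2221.3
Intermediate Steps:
m = 249 (m = 6 + 243 = 249)
K(Q, b) = 1 (K(Q, b) = (Q + b)/(Q + b) = 1)
d = 600 (d = -(-50*12) = -(-600) = -1*(-600) = 600)
8*√(l(m) + 40821) + d = 8*√(249 + 40821) + 600 = 8*√41070 + 600 = 8*(37*√30) + 600 = 296*√30 + 600 = 600 + 296*√30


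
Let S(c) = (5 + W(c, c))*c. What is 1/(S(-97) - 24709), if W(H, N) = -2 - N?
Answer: -1/34409 ≈ -2.9062e-5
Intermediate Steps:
S(c) = c*(3 - c) (S(c) = (5 + (-2 - c))*c = (3 - c)*c = c*(3 - c))
1/(S(-97) - 24709) = 1/(-97*(3 - 1*(-97)) - 24709) = 1/(-97*(3 + 97) - 24709) = 1/(-97*100 - 24709) = 1/(-9700 - 24709) = 1/(-34409) = -1/34409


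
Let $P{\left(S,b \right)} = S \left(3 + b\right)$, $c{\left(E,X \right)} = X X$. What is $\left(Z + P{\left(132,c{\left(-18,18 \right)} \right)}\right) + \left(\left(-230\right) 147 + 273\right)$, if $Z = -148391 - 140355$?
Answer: $-279119$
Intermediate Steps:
$c{\left(E,X \right)} = X^{2}$
$Z = -288746$
$\left(Z + P{\left(132,c{\left(-18,18 \right)} \right)}\right) + \left(\left(-230\right) 147 + 273\right) = \left(-288746 + 132 \left(3 + 18^{2}\right)\right) + \left(\left(-230\right) 147 + 273\right) = \left(-288746 + 132 \left(3 + 324\right)\right) + \left(-33810 + 273\right) = \left(-288746 + 132 \cdot 327\right) - 33537 = \left(-288746 + 43164\right) - 33537 = -245582 - 33537 = -279119$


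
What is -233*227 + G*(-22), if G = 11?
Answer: -53133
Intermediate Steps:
-233*227 + G*(-22) = -233*227 + 11*(-22) = -52891 - 242 = -53133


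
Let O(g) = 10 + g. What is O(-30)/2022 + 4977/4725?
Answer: 8791/8425 ≈ 1.0434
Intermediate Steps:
O(-30)/2022 + 4977/4725 = (10 - 30)/2022 + 4977/4725 = -20*1/2022 + 4977*(1/4725) = -10/1011 + 79/75 = 8791/8425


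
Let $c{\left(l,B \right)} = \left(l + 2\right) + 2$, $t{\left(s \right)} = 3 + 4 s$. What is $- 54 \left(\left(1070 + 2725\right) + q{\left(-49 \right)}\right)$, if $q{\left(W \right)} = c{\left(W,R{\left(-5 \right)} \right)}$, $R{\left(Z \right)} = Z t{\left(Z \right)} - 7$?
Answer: $-202500$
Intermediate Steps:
$R{\left(Z \right)} = -7 + Z \left(3 + 4 Z\right)$ ($R{\left(Z \right)} = Z \left(3 + 4 Z\right) - 7 = -7 + Z \left(3 + 4 Z\right)$)
$c{\left(l,B \right)} = 4 + l$ ($c{\left(l,B \right)} = \left(2 + l\right) + 2 = 4 + l$)
$q{\left(W \right)} = 4 + W$
$- 54 \left(\left(1070 + 2725\right) + q{\left(-49 \right)}\right) = - 54 \left(\left(1070 + 2725\right) + \left(4 - 49\right)\right) = - 54 \left(3795 - 45\right) = \left(-54\right) 3750 = -202500$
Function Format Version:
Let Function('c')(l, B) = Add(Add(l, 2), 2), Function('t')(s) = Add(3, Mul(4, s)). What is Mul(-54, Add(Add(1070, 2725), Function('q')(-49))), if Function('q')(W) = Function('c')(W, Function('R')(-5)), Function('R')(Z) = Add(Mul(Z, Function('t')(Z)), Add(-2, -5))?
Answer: -202500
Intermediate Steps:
Function('R')(Z) = Add(-7, Mul(Z, Add(3, Mul(4, Z)))) (Function('R')(Z) = Add(Mul(Z, Add(3, Mul(4, Z))), Add(-2, -5)) = Add(Mul(Z, Add(3, Mul(4, Z))), -7) = Add(-7, Mul(Z, Add(3, Mul(4, Z)))))
Function('c')(l, B) = Add(4, l) (Function('c')(l, B) = Add(Add(2, l), 2) = Add(4, l))
Function('q')(W) = Add(4, W)
Mul(-54, Add(Add(1070, 2725), Function('q')(-49))) = Mul(-54, Add(Add(1070, 2725), Add(4, -49))) = Mul(-54, Add(3795, -45)) = Mul(-54, 3750) = -202500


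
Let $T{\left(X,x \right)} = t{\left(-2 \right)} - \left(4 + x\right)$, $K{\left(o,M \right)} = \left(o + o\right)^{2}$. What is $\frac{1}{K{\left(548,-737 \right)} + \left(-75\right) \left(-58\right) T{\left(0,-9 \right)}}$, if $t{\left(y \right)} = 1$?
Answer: $\frac{1}{1227316} \approx 8.1479 \cdot 10^{-7}$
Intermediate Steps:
$K{\left(o,M \right)} = 4 o^{2}$ ($K{\left(o,M \right)} = \left(2 o\right)^{2} = 4 o^{2}$)
$T{\left(X,x \right)} = -3 - x$ ($T{\left(X,x \right)} = 1 - \left(4 + x\right) = -3 - x$)
$\frac{1}{K{\left(548,-737 \right)} + \left(-75\right) \left(-58\right) T{\left(0,-9 \right)}} = \frac{1}{4 \cdot 548^{2} + \left(-75\right) \left(-58\right) \left(-3 - -9\right)} = \frac{1}{4 \cdot 300304 + 4350 \left(-3 + 9\right)} = \frac{1}{1201216 + 4350 \cdot 6} = \frac{1}{1201216 + 26100} = \frac{1}{1227316}$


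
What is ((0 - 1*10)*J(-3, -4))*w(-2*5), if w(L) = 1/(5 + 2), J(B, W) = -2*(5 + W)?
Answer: 20/7 ≈ 2.8571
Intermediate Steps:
J(B, W) = -10 - 2*W
w(L) = 1/7
((0 - 1*10)*J(-3, -4))*w(-2*5) = ((0 - 1*10)*(-10 - 2*(-4)))*(1/7) = ((0 - 10)*(-10 + 8))*(1/7) = -10*(-2)*(1/7) = 20*(1/7) = 20/7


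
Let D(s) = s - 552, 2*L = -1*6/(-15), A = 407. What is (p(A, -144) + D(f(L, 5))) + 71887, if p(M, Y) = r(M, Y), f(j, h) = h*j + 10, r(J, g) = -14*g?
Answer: 73362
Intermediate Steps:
L = 1/5 (L = (-1*6/(-15))/2 = (-6*(-1/15))/2 = (1/2)*(2/5) = 1/5 ≈ 0.20000)
f(j, h) = 10 + h*j
p(M, Y) = -14*Y
D(s) = -552 + s
(p(A, -144) + D(f(L, 5))) + 71887 = (-14*(-144) + (-552 + (10 + 5*(1/5)))) + 71887 = (2016 + (-552 + (10 + 1))) + 71887 = (2016 + (-552 + 11)) + 71887 = (2016 - 541) + 71887 = 1475 + 71887 = 73362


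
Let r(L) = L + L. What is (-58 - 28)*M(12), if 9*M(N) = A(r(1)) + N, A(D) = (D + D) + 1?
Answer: -1462/9 ≈ -162.44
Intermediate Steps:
r(L) = 2*L
A(D) = 1 + 2*D (A(D) = 2*D + 1 = 1 + 2*D)
M(N) = 5/9 + N/9 (M(N) = ((1 + 2*(2*1)) + N)/9 = ((1 + 2*2) + N)/9 = ((1 + 4) + N)/9 = (5 + N)/9 = 5/9 + N/9)
(-58 - 28)*M(12) = (-58 - 28)*(5/9 + (1/9)*12) = -86*(5/9 + 4/3) = -86*17/9 = -1462/9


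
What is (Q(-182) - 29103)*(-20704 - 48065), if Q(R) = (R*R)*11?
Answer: -23055563709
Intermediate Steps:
Q(R) = 11*R**2 (Q(R) = R**2*11 = 11*R**2)
(Q(-182) - 29103)*(-20704 - 48065) = (11*(-182)**2 - 29103)*(-20704 - 48065) = (11*33124 - 29103)*(-68769) = (364364 - 29103)*(-68769) = 335261*(-68769) = -23055563709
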